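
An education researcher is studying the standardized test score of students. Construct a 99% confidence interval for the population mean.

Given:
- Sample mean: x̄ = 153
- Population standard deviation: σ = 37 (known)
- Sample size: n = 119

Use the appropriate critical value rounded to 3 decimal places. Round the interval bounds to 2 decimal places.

The population standard deviation σ is known, so use a z-interval (standard normal critical value).

For 99% confidence, z* = 2.576 (from standard normal table)

Standard error: SE = σ/√n = 37/√119 = 3.391784

Margin of error: E = z* × SE = 2.576 × 3.391784 = 8.7372

Z-interval: x̄ ± E = 153 ± 8.7372 = (144.2628, 161.7372)

Rounded to 2 decimal places:

(144.26, 161.74)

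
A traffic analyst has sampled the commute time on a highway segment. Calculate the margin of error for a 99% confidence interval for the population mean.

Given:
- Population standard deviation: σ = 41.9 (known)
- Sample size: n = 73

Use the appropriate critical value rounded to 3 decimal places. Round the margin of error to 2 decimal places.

The population standard deviation σ is known, so use the z-interval margin of error formula.

For 99% confidence, z* = 2.576 (from standard normal table)

Margin of error formula for z-interval: E = z* × σ/√n

E = 2.576 × 41.9/√73
  = 2.576 × 4.904024
  = 12.6328

Rounded to 2 decimal places:

12.63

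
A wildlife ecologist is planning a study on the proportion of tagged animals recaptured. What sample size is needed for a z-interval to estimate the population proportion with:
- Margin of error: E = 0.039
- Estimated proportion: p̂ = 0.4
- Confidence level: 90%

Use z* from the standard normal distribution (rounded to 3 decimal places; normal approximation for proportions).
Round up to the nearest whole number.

Using z* for proportion z-interval (normal approximation).

For 90% confidence, z* = 1.645 (from standard normal table)

Sample size formula for proportion z-interval: n = z*²p̂(1-p̂)/E²

n = 1.645² × 0.4 × 0.6 / 0.039²
  = 2.706025 × 0.24 / 0.001521
  = 426.9862

Round up to the nearest whole number: n = 427

427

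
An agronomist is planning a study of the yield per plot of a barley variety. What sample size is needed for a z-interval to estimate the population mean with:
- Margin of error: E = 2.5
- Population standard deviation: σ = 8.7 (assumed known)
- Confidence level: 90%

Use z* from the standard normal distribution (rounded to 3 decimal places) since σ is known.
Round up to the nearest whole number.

Using z* since population σ is known (z-interval formula).

For 90% confidence, z* = 1.645 (from standard normal table)

Sample size formula for z-interval: n = (z*σ/E)²

n = (1.645 × 8.7 / 2.5)²
  = (5.724600)²
  = 32.7710

Round up to the nearest whole number: n = 33

33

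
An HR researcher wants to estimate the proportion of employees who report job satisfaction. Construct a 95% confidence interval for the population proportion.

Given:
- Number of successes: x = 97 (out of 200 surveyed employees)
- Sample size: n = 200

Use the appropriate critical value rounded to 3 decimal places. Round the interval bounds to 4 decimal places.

Sample proportion: p̂ = 97/200 = 0.485000

Check conditions for normal approximation:
  np̂ = 97 ≥ 10 ✓
  n(1-p̂) = 103 ≥ 10 ✓

The sample is large enough, so use a z-interval (normal approximation) for the proportion.

For 95% confidence, z* = 1.96 (from standard normal table)

Standard error: SE = √(p̂(1-p̂)/n) = √(0.485000×0.515000/200) = 0.03533943

Margin of error: E = z* × SE = 1.96 × 0.03533943 = 0.069265

Z-interval: p̂ ± E = 0.485000 ± 0.069265 = (0.415735, 0.554265)

Rounded to 4 decimal places:

(0.4157, 0.5543)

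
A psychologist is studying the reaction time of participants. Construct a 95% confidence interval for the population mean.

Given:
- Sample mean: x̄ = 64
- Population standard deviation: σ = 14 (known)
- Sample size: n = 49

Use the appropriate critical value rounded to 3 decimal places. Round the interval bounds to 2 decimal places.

The population standard deviation σ is known, so use a z-interval (standard normal critical value).

For 95% confidence, z* = 1.96 (from standard normal table)

Standard error: SE = σ/√n = 14/√49 = 2.000000

Margin of error: E = z* × SE = 1.96 × 2.000000 = 3.9200

Z-interval: x̄ ± E = 64 ± 3.9200 = (60.0800, 67.9200)

Rounded to 2 decimal places:

(60.08, 67.92)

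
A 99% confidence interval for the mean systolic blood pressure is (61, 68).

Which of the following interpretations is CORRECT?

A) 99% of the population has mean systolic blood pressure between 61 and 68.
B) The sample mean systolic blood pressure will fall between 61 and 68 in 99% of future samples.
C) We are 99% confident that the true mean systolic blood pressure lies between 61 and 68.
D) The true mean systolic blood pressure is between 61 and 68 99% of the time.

A confidence interval represents our confidence in the procedure, not a probability statement about the parameter.

Key concept: If we repeated this sampling process many times and computed a 99% CI each time, about 99% of those intervals would contain the true population parameter.

For this specific interval (61, 68):
- Midpoint (point estimate): 64.5
- Margin of error: 3.5

The correct interpretation is the one stating confidence that the true parameter lies in the interval — option C.

C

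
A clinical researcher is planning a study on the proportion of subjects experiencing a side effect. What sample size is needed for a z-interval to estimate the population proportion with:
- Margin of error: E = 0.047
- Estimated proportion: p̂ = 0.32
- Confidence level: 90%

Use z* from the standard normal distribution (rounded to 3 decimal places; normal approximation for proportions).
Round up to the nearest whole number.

Using z* for proportion z-interval (normal approximation).

For 90% confidence, z* = 1.645 (from standard normal table)

Sample size formula for proportion z-interval: n = z*²p̂(1-p̂)/E²

n = 1.645² × 0.32 × 0.68 / 0.047²
  = 2.706025 × 0.2176 / 0.002209
  = 266.5600

Round up to the nearest whole number: n = 267

267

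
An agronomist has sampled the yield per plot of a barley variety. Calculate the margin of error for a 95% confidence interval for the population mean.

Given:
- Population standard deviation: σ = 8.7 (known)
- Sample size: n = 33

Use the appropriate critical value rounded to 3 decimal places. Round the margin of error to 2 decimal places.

The population standard deviation σ is known, so use the z-interval margin of error formula.

For 95% confidence, z* = 1.96 (from standard normal table)

Margin of error formula for z-interval: E = z* × σ/√n

E = 1.96 × 8.7/√33
  = 1.96 × 1.514476
  = 2.9684

Rounded to 2 decimal places:

2.97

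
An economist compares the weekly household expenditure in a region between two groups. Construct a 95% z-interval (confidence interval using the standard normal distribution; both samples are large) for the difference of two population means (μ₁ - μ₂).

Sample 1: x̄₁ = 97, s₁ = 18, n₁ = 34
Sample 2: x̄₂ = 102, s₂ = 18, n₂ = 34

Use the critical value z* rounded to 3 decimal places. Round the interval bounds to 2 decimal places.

Both samples are large (n₁ = 34 ≥ 30, n₂ = 34 ≥ 30), so a z-interval for the difference of means applies.

Point estimate: x̄₁ - x̄₂ = 97 - 102 = -5

Standard error: SE = √(s₁²/n₁ + s₂²/n₂)
= √(18²/34 + 18²/34)
= √(9.529412 + 9.529412)
= 4.365641

For 95% confidence, z* = 1.96 (from standard normal table)
Margin of error: E = z* × SE = 1.96 × 4.365641 = 8.5567

Z-interval: (x̄₁ - x̄₂) ± E = -5 ± 8.5567 = (-13.5567, 3.5567)

Rounded to 2 decimal places:

(-13.56, 3.56)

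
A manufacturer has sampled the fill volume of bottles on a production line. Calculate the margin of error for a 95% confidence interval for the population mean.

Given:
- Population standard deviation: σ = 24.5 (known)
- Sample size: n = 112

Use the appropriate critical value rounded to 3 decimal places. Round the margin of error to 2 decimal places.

The population standard deviation σ is known, so use the z-interval margin of error formula.

For 95% confidence, z* = 1.96 (from standard normal table)

Margin of error formula for z-interval: E = z* × σ/√n

E = 1.96 × 24.5/√112
  = 1.96 × 2.315032
  = 4.5375

Rounded to 2 decimal places:

4.54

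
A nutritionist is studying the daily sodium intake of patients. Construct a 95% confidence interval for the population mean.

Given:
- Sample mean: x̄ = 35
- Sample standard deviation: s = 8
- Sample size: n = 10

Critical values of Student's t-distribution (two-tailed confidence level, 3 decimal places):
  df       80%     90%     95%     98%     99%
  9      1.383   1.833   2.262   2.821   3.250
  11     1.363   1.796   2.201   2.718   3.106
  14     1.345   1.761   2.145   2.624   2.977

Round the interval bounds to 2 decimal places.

The population standard deviation σ is unknown (only the sample standard deviation s is given), so use a t-interval with df = n - 1 = 10 - 1 = 9.

For 95% confidence with df = 9, t* = 2.262 (from t-table)

Standard error: SE = s/√n = 8/√10 = 2.529822

Margin of error: E = t* × SE = 2.262 × 2.529822 = 5.7225

T-interval: x̄ ± E = 35 ± 5.7225 = (29.2775, 40.7225)

Rounded to 2 decimal places:

(29.28, 40.72)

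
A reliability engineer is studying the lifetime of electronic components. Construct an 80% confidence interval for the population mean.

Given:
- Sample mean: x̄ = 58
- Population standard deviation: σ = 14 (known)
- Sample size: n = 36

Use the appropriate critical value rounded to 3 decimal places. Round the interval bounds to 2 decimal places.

The population standard deviation σ is known, so use a z-interval (standard normal critical value).

For 80% confidence, z* = 1.282 (from standard normal table)

Standard error: SE = σ/√n = 14/√36 = 2.333333

Margin of error: E = z* × SE = 1.282 × 2.333333 = 2.9913

Z-interval: x̄ ± E = 58 ± 2.9913 = (55.0087, 60.9913)

Rounded to 2 decimal places:

(55.01, 60.99)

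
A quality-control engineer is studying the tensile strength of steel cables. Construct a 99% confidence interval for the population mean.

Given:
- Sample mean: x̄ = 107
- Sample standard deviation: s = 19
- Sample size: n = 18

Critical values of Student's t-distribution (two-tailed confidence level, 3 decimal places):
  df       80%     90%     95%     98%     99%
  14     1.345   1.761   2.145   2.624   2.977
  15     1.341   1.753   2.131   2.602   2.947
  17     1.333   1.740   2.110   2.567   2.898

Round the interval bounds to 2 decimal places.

The population standard deviation σ is unknown (only the sample standard deviation s is given), so use a t-interval with df = n - 1 = 18 - 1 = 17.

For 99% confidence with df = 17, t* = 2.898 (from t-table)

Standard error: SE = s/√n = 19/√18 = 4.478343

Margin of error: E = t* × SE = 2.898 × 4.478343 = 12.9782

T-interval: x̄ ± E = 107 ± 12.9782 = (94.0218, 119.9782)

Rounded to 2 decimal places:

(94.02, 119.98)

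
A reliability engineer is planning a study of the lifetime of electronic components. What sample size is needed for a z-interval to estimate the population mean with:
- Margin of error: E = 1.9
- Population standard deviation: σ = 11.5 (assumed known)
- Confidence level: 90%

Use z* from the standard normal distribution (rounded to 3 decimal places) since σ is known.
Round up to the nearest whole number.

Using z* since population σ is known (z-interval formula).

For 90% confidence, z* = 1.645 (from standard normal table)

Sample size formula for z-interval: n = (z*σ/E)²

n = (1.645 × 11.5 / 1.9)²
  = (9.956579)²
  = 99.1335

Round up to the nearest whole number: n = 100

100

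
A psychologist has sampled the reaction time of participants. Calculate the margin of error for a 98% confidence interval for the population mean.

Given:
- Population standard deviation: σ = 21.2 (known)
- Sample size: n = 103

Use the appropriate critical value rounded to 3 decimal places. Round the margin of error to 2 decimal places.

The population standard deviation σ is known, so use the z-interval margin of error formula.

For 98% confidence, z* = 2.326 (from standard normal table)

Margin of error formula for z-interval: E = z* × σ/√n

E = 2.326 × 21.2/√103
  = 2.326 × 2.088898
  = 4.8588

Rounded to 2 decimal places:

4.86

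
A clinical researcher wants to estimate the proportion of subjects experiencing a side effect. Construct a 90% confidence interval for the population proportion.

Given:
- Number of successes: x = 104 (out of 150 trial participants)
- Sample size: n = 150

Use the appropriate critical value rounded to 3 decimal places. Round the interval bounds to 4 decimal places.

Sample proportion: p̂ = 104/150 = 0.693333

Check conditions for normal approximation:
  np̂ = 104 ≥ 10 ✓
  n(1-p̂) = 46 ≥ 10 ✓

The sample is large enough, so use a z-interval (normal approximation) for the proportion.

For 90% confidence, z* = 1.645 (from standard normal table)

Standard error: SE = √(p̂(1-p̂)/n) = √(0.693333×0.306667/150) = 0.03764946

Margin of error: E = z* × SE = 1.645 × 0.03764946 = 0.061933

Z-interval: p̂ ± E = 0.693333 ± 0.061933 = (0.631400, 0.755267)

Rounded to 4 decimal places:

(0.6314, 0.7553)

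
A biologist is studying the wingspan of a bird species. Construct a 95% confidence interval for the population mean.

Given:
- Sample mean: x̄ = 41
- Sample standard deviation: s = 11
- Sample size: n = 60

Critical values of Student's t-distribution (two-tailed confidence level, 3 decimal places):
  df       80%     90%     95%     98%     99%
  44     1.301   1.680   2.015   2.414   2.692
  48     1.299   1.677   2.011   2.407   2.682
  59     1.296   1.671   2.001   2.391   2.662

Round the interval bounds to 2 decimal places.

The population standard deviation σ is unknown (only the sample standard deviation s is given), so use a t-interval with df = n - 1 = 60 - 1 = 59.

For 95% confidence with df = 59, t* = 2.001 (from t-table)

Standard error: SE = s/√n = 11/√60 = 1.420094

Margin of error: E = t* × SE = 2.001 × 1.420094 = 2.8416

T-interval: x̄ ± E = 41 ± 2.8416 = (38.1584, 43.8416)

Rounded to 2 decimal places:

(38.16, 43.84)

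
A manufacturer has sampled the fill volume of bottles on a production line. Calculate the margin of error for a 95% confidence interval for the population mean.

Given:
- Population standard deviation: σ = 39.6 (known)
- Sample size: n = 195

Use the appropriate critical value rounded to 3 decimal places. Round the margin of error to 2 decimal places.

The population standard deviation σ is known, so use the z-interval margin of error formula.

For 95% confidence, z* = 1.96 (from standard normal table)

Margin of error formula for z-interval: E = z* × σ/√n

E = 1.96 × 39.6/√195
  = 1.96 × 2.835815
  = 5.5582

Rounded to 2 decimal places:

5.56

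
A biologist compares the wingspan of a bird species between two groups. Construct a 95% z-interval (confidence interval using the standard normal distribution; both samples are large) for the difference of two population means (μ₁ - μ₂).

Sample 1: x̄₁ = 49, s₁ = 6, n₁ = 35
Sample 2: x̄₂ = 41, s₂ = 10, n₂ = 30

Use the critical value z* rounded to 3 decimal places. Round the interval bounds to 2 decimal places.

Both samples are large (n₁ = 35 ≥ 30, n₂ = 30 ≥ 30), so a z-interval for the difference of means applies.

Point estimate: x̄₁ - x̄₂ = 49 - 41 = 8

Standard error: SE = √(s₁²/n₁ + s₂²/n₂)
= √(6²/35 + 10²/30)
= √(1.028571 + 3.333333)
= 2.088517

For 95% confidence, z* = 1.96 (from standard normal table)
Margin of error: E = z* × SE = 1.96 × 2.088517 = 4.0935

Z-interval: (x̄₁ - x̄₂) ± E = 8 ± 4.0935 = (3.9065, 12.0935)

Rounded to 2 decimal places:

(3.91, 12.09)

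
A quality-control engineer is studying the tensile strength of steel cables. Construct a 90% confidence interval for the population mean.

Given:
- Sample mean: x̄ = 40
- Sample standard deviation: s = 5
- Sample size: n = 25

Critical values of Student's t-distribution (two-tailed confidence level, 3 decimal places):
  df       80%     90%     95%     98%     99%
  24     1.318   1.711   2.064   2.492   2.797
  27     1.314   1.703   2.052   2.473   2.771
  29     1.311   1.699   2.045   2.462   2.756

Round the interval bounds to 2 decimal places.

The population standard deviation σ is unknown (only the sample standard deviation s is given), so use a t-interval with df = n - 1 = 25 - 1 = 24.

For 90% confidence with df = 24, t* = 1.711 (from t-table)

Standard error: SE = s/√n = 5/√25 = 1.000000

Margin of error: E = t* × SE = 1.711 × 1.000000 = 1.7110

T-interval: x̄ ± E = 40 ± 1.7110 = (38.2890, 41.7110)

Rounded to 2 decimal places:

(38.29, 41.71)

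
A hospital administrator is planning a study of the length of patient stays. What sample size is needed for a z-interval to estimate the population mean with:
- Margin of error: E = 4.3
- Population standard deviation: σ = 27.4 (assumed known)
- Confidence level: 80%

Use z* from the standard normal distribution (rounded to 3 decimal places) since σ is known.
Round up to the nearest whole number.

Using z* since population σ is known (z-interval formula).

For 80% confidence, z* = 1.282 (from standard normal table)

Sample size formula for z-interval: n = (z*σ/E)²

n = (1.282 × 27.4 / 4.3)²
  = (8.169023)²
  = 66.7329

Round up to the nearest whole number: n = 67

67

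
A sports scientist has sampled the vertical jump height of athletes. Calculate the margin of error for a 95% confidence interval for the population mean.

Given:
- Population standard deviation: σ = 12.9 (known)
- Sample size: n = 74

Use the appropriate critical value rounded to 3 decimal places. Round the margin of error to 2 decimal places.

The population standard deviation σ is known, so use the z-interval margin of error formula.

For 95% confidence, z* = 1.96 (from standard normal table)

Margin of error formula for z-interval: E = z* × σ/√n

E = 1.96 × 12.9/√74
  = 1.96 × 1.499595
  = 2.9392

Rounded to 2 decimal places:

2.94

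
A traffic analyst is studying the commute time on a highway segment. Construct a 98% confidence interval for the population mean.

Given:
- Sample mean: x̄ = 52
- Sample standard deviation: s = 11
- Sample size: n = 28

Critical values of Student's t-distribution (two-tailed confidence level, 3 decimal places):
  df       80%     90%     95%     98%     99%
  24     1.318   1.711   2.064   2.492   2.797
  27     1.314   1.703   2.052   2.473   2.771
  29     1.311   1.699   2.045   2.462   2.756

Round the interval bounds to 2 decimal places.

The population standard deviation σ is unknown (only the sample standard deviation s is given), so use a t-interval with df = n - 1 = 28 - 1 = 27.

For 98% confidence with df = 27, t* = 2.473 (from t-table)

Standard error: SE = s/√n = 11/√28 = 2.078805

Margin of error: E = t* × SE = 2.473 × 2.078805 = 5.1409

T-interval: x̄ ± E = 52 ± 5.1409 = (46.8591, 57.1409)

Rounded to 2 decimal places:

(46.86, 57.14)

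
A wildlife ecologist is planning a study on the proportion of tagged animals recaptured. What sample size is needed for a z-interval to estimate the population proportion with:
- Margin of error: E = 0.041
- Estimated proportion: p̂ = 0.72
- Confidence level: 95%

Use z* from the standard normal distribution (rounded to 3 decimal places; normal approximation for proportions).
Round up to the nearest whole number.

Using z* for proportion z-interval (normal approximation).

For 95% confidence, z* = 1.96 (from standard normal table)

Sample size formula for proportion z-interval: n = z*²p̂(1-p̂)/E²

n = 1.96² × 0.72 × 0.28 / 0.041²
  = 3.8416 × 0.2016 / 0.001681
  = 460.7178

Round up to the nearest whole number: n = 461

461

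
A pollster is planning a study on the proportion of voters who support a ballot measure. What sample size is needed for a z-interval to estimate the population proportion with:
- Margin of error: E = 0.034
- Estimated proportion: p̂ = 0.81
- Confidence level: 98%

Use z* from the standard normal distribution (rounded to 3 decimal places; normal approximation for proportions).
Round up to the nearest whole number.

Using z* for proportion z-interval (normal approximation).

For 98% confidence, z* = 2.326 (from standard normal table)

Sample size formula for proportion z-interval: n = z*²p̂(1-p̂)/E²

n = 2.326² × 0.81 × 0.19 / 0.034²
  = 5.410276 × 0.1539 / 0.001156
  = 720.2781

Round up to the nearest whole number: n = 721

721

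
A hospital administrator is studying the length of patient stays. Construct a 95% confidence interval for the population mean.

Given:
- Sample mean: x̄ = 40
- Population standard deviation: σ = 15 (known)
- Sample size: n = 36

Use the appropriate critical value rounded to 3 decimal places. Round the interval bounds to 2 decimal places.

The population standard deviation σ is known, so use a z-interval (standard normal critical value).

For 95% confidence, z* = 1.96 (from standard normal table)

Standard error: SE = σ/√n = 15/√36 = 2.500000

Margin of error: E = z* × SE = 1.96 × 2.500000 = 4.9000

Z-interval: x̄ ± E = 40 ± 4.9000 = (35.1000, 44.9000)

Rounded to 2 decimal places:

(35.10, 44.90)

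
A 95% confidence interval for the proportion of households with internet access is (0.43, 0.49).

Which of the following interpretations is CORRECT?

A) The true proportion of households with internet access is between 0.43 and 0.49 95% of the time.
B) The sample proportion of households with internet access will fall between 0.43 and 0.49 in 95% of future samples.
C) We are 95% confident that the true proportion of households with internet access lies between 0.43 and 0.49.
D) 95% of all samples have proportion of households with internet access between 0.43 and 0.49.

A confidence interval represents our confidence in the procedure, not a probability statement about the parameter.

Key concept: If we repeated this sampling process many times and computed a 95% CI each time, about 95% of those intervals would contain the true population parameter.

For this specific interval (0.43, 0.49):
- Midpoint (point estimate): 0.46
- Margin of error: 0.03

The correct interpretation is the one stating confidence that the true parameter lies in the interval — option C.

C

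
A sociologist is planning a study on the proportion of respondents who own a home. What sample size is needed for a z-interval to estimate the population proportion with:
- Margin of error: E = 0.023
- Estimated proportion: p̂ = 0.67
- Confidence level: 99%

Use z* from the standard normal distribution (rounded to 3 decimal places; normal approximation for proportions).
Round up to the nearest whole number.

Using z* for proportion z-interval (normal approximation).

For 99% confidence, z* = 2.576 (from standard normal table)

Sample size formula for proportion z-interval: n = z*²p̂(1-p̂)/E²

n = 2.576² × 0.67 × 0.33 / 0.023²
  = 6.635776 × 0.2211 / 0.000529
  = 2773.4784

Round up to the nearest whole number: n = 2774

2774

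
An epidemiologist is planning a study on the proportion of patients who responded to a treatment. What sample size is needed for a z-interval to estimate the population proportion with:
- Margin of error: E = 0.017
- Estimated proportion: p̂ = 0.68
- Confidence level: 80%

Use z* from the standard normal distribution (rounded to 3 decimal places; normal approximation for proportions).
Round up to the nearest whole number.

Using z* for proportion z-interval (normal approximation).

For 80% confidence, z* = 1.282 (from standard normal table)

Sample size formula for proportion z-interval: n = z*²p̂(1-p̂)/E²

n = 1.282² × 0.68 × 0.32 / 0.017²
  = 1.643524 × 0.2176 / 0.000289
  = 1237.4769

Round up to the nearest whole number: n = 1238

1238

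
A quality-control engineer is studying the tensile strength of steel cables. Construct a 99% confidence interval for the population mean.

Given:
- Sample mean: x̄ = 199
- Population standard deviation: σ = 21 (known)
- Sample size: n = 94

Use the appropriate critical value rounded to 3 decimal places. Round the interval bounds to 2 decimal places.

The population standard deviation σ is known, so use a z-interval (standard normal critical value).

For 99% confidence, z* = 2.576 (from standard normal table)

Standard error: SE = σ/√n = 21/√94 = 2.165985

Margin of error: E = z* × SE = 2.576 × 2.165985 = 5.5796

Z-interval: x̄ ± E = 199 ± 5.5796 = (193.4204, 204.5796)

Rounded to 2 decimal places:

(193.42, 204.58)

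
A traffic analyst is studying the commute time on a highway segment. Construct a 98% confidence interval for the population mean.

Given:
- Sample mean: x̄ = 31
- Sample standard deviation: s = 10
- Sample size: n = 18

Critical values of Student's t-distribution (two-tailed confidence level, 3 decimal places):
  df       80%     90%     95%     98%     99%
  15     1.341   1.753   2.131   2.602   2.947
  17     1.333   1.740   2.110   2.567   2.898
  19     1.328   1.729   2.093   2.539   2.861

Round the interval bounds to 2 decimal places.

The population standard deviation σ is unknown (only the sample standard deviation s is given), so use a t-interval with df = n - 1 = 18 - 1 = 17.

For 98% confidence with df = 17, t* = 2.567 (from t-table)

Standard error: SE = s/√n = 10/√18 = 2.357023

Margin of error: E = t* × SE = 2.567 × 2.357023 = 6.0505

T-interval: x̄ ± E = 31 ± 6.0505 = (24.9495, 37.0505)

Rounded to 2 decimal places:

(24.95, 37.05)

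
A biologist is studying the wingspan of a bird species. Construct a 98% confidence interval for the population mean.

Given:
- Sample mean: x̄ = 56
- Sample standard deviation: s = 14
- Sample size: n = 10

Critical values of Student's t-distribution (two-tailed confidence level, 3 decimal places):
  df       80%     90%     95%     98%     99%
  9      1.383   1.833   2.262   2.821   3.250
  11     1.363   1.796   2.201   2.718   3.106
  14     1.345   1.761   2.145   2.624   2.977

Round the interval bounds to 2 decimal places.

The population standard deviation σ is unknown (only the sample standard deviation s is given), so use a t-interval with df = n - 1 = 10 - 1 = 9.

For 98% confidence with df = 9, t* = 2.821 (from t-table)

Standard error: SE = s/√n = 14/√10 = 4.427189

Margin of error: E = t* × SE = 2.821 × 4.427189 = 12.4891

T-interval: x̄ ± E = 56 ± 12.4891 = (43.5109, 68.4891)

Rounded to 2 decimal places:

(43.51, 68.49)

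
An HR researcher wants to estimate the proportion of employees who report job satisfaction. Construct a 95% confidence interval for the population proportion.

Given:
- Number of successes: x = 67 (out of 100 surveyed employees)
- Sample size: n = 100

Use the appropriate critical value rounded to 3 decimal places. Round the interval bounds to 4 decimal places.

Sample proportion: p̂ = 67/100 = 0.670000

Check conditions for normal approximation:
  np̂ = 67 ≥ 10 ✓
  n(1-p̂) = 33 ≥ 10 ✓

The sample is large enough, so use a z-interval (normal approximation) for the proportion.

For 95% confidence, z* = 1.96 (from standard normal table)

Standard error: SE = √(p̂(1-p̂)/n) = √(0.670000×0.330000/100) = 0.04702127

Margin of error: E = z* × SE = 1.96 × 0.04702127 = 0.092162

Z-interval: p̂ ± E = 0.670000 ± 0.092162 = (0.577838, 0.762162)

Rounded to 4 decimal places:

(0.5778, 0.7622)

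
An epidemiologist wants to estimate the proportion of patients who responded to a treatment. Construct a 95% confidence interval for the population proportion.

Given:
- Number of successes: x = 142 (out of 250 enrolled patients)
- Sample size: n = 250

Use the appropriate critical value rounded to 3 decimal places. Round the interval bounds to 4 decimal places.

Sample proportion: p̂ = 142/250 = 0.568000

Check conditions for normal approximation:
  np̂ = 142 ≥ 10 ✓
  n(1-p̂) = 108 ≥ 10 ✓

The sample is large enough, so use a z-interval (normal approximation) for the proportion.

For 95% confidence, z* = 1.96 (from standard normal table)

Standard error: SE = √(p̂(1-p̂)/n) = √(0.568000×0.432000/250) = 0.03132896

Margin of error: E = z* × SE = 1.96 × 0.03132896 = 0.061405

Z-interval: p̂ ± E = 0.568000 ± 0.061405 = (0.506595, 0.629405)

Rounded to 4 decimal places:

(0.5066, 0.6294)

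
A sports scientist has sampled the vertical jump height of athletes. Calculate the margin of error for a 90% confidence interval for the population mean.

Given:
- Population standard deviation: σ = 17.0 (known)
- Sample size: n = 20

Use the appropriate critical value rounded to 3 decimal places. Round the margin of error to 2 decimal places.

The population standard deviation σ is known, so use the z-interval margin of error formula.

For 90% confidence, z* = 1.645 (from standard normal table)

Margin of error formula for z-interval: E = z* × σ/√n

E = 1.645 × 17.0/√20
  = 1.645 × 3.801316
  = 6.2532

Rounded to 2 decimal places:

6.25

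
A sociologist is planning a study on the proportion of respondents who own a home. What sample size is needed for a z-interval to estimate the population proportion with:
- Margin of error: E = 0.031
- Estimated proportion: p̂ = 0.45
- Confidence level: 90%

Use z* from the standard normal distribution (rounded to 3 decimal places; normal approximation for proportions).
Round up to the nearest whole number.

Using z* for proportion z-interval (normal approximation).

For 90% confidence, z* = 1.645 (from standard normal table)

Sample size formula for proportion z-interval: n = z*²p̂(1-p̂)/E²

n = 1.645² × 0.45 × 0.55 / 0.031²
  = 2.706025 × 0.2475 / 0.000961
  = 696.9211

Round up to the nearest whole number: n = 697

697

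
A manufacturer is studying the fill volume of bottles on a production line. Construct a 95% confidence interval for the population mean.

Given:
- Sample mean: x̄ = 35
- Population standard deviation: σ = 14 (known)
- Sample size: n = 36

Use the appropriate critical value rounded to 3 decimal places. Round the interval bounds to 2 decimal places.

The population standard deviation σ is known, so use a z-interval (standard normal critical value).

For 95% confidence, z* = 1.96 (from standard normal table)

Standard error: SE = σ/√n = 14/√36 = 2.333333

Margin of error: E = z* × SE = 1.96 × 2.333333 = 4.5733

Z-interval: x̄ ± E = 35 ± 4.5733 = (30.4267, 39.5733)

Rounded to 2 decimal places:

(30.43, 39.57)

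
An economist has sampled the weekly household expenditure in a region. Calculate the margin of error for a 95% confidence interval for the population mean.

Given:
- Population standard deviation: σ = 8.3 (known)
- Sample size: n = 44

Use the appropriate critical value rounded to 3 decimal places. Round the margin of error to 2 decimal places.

The population standard deviation σ is known, so use the z-interval margin of error formula.

For 95% confidence, z* = 1.96 (from standard normal table)

Margin of error formula for z-interval: E = z* × σ/√n

E = 1.96 × 8.3/√44
  = 1.96 × 1.251272
  = 2.4525

Rounded to 2 decimal places:

2.45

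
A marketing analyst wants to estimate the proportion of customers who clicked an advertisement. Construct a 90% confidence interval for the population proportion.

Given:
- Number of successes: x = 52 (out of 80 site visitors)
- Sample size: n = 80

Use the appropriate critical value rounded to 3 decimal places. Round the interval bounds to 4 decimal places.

Sample proportion: p̂ = 52/80 = 0.650000

Check conditions for normal approximation:
  np̂ = 52 ≥ 10 ✓
  n(1-p̂) = 28 ≥ 10 ✓

The sample is large enough, so use a z-interval (normal approximation) for the proportion.

For 90% confidence, z* = 1.645 (from standard normal table)

Standard error: SE = √(p̂(1-p̂)/n) = √(0.650000×0.350000/80) = 0.05332682

Margin of error: E = z* × SE = 1.645 × 0.05332682 = 0.087723

Z-interval: p̂ ± E = 0.650000 ± 0.087723 = (0.562277, 0.737723)

Rounded to 4 decimal places:

(0.5623, 0.7377)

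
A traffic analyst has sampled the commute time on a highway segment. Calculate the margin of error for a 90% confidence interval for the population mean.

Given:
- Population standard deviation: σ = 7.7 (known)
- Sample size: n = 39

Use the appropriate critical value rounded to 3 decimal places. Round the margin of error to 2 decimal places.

The population standard deviation σ is known, so use the z-interval margin of error formula.

For 90% confidence, z* = 1.645 (from standard normal table)

Margin of error formula for z-interval: E = z* × σ/√n

E = 1.645 × 7.7/√39
  = 1.645 × 1.232987
  = 2.0283

Rounded to 2 decimal places:

2.03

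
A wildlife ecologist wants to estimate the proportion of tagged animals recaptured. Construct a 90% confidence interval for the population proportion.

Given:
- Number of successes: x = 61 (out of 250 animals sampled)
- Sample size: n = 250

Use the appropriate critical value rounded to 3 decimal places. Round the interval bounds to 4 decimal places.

Sample proportion: p̂ = 61/250 = 0.244000

Check conditions for normal approximation:
  np̂ = 61 ≥ 10 ✓
  n(1-p̂) = 189 ≥ 10 ✓

The sample is large enough, so use a z-interval (normal approximation) for the proportion.

For 90% confidence, z* = 1.645 (from standard normal table)

Standard error: SE = √(p̂(1-p̂)/n) = √(0.244000×0.756000/250) = 0.02716350

Margin of error: E = z* × SE = 1.645 × 0.02716350 = 0.044684

Z-interval: p̂ ± E = 0.244000 ± 0.044684 = (0.199316, 0.288684)

Rounded to 4 decimal places:

(0.1993, 0.2887)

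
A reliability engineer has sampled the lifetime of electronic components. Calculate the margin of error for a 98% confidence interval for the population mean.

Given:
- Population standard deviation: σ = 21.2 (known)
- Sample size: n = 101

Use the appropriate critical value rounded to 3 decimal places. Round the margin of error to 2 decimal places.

The population standard deviation σ is known, so use the z-interval margin of error formula.

For 98% confidence, z* = 2.326 (from standard normal table)

Margin of error formula for z-interval: E = z* × σ/√n

E = 2.326 × 21.2/√101
  = 2.326 × 2.109479
  = 4.9066

Rounded to 2 decimal places:

4.91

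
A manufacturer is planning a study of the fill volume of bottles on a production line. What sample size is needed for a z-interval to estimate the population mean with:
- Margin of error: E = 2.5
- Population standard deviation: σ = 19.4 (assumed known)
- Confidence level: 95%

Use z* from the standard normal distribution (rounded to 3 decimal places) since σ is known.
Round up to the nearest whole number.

Using z* since population σ is known (z-interval formula).

For 95% confidence, z* = 1.96 (from standard normal table)

Sample size formula for z-interval: n = (z*σ/E)²

n = (1.96 × 19.4 / 2.5)²
  = (15.209600)²
  = 231.3319

Round up to the nearest whole number: n = 232

232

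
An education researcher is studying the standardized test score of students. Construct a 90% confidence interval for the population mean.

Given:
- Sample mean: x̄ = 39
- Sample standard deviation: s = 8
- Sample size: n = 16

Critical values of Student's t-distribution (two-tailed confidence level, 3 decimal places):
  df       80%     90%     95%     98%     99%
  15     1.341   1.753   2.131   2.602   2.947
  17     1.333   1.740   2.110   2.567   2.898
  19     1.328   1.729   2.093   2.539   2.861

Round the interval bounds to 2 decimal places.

The population standard deviation σ is unknown (only the sample standard deviation s is given), so use a t-interval with df = n - 1 = 16 - 1 = 15.

For 90% confidence with df = 15, t* = 1.753 (from t-table)

Standard error: SE = s/√n = 8/√16 = 2.000000

Margin of error: E = t* × SE = 1.753 × 2.000000 = 3.5060

T-interval: x̄ ± E = 39 ± 3.5060 = (35.4940, 42.5060)

Rounded to 2 decimal places:

(35.49, 42.51)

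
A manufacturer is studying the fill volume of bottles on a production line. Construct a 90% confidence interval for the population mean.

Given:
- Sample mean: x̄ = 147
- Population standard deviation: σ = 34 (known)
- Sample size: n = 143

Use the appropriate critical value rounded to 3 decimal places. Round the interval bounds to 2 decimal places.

The population standard deviation σ is known, so use a z-interval (standard normal critical value).

For 90% confidence, z* = 1.645 (from standard normal table)

Standard error: SE = σ/√n = 34/√143 = 2.843223

Margin of error: E = z* × SE = 1.645 × 2.843223 = 4.6771

Z-interval: x̄ ± E = 147 ± 4.6771 = (142.3229, 151.6771)

Rounded to 2 decimal places:

(142.32, 151.68)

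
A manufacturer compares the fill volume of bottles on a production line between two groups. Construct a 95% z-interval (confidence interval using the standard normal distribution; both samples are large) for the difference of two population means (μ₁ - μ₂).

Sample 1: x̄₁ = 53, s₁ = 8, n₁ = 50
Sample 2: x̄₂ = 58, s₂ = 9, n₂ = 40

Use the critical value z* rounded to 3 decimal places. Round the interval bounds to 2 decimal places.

Both samples are large (n₁ = 50 ≥ 30, n₂ = 40 ≥ 30), so a z-interval for the difference of means applies.

Point estimate: x̄₁ - x̄₂ = 53 - 58 = -5

Standard error: SE = √(s₁²/n₁ + s₂²/n₂)
= √(8²/50 + 9²/40)
= √(1.280000 + 2.025000)
= 1.817966

For 95% confidence, z* = 1.96 (from standard normal table)
Margin of error: E = z* × SE = 1.96 × 1.817966 = 3.5632

Z-interval: (x̄₁ - x̄₂) ± E = -5 ± 3.5632 = (-8.5632, -1.4368)

Rounded to 2 decimal places:

(-8.56, -1.44)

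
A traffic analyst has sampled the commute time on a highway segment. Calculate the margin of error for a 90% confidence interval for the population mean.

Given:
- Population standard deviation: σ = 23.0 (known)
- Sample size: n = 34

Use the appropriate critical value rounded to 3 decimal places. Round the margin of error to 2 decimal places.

The population standard deviation σ is known, so use the z-interval margin of error formula.

For 90% confidence, z* = 1.645 (from standard normal table)

Margin of error formula for z-interval: E = z* × σ/√n

E = 1.645 × 23.0/√34
  = 1.645 × 3.944467
  = 6.4886

Rounded to 2 decimal places:

6.49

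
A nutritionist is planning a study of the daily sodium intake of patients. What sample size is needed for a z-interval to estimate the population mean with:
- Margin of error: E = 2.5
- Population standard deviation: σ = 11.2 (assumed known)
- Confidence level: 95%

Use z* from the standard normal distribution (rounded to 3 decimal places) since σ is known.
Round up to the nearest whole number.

Using z* since population σ is known (z-interval formula).

For 95% confidence, z* = 1.96 (from standard normal table)

Sample size formula for z-interval: n = (z*σ/E)²

n = (1.96 × 11.2 / 2.5)²
  = (8.780800)²
  = 77.1024

Round up to the nearest whole number: n = 78

78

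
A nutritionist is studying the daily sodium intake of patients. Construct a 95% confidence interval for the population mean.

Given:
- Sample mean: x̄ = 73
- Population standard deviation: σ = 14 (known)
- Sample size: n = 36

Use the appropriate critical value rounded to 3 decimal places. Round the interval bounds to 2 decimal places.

The population standard deviation σ is known, so use a z-interval (standard normal critical value).

For 95% confidence, z* = 1.96 (from standard normal table)

Standard error: SE = σ/√n = 14/√36 = 2.333333

Margin of error: E = z* × SE = 1.96 × 2.333333 = 4.5733

Z-interval: x̄ ± E = 73 ± 4.5733 = (68.4267, 77.5733)

Rounded to 2 decimal places:

(68.43, 77.57)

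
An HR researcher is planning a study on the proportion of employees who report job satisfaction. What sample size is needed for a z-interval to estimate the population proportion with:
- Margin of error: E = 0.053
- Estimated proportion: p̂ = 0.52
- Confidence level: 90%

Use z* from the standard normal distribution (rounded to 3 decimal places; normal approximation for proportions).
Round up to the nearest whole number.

Using z* for proportion z-interval (normal approximation).

For 90% confidence, z* = 1.645 (from standard normal table)

Sample size formula for proportion z-interval: n = z*²p̂(1-p̂)/E²

n = 1.645² × 0.52 × 0.48 / 0.053²
  = 2.706025 × 0.2496 / 0.002809
  = 240.4499

Round up to the nearest whole number: n = 241

241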